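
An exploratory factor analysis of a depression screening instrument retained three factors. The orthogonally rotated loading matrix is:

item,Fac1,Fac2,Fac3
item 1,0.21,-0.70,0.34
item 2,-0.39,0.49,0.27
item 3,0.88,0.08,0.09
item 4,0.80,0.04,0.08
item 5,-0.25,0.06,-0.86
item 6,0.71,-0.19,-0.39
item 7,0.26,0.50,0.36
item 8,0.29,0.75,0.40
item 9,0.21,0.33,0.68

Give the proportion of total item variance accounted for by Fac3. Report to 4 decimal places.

0.2052

SS loadings for Fac3 = 0.34² + 0.27² + 0.09² + 0.08² + (-0.86)² + (-0.39)² + 0.36² + 0.40² + 0.68² = 1.8467
Proportion of variance = 1.8467 / 9 = 0.2052.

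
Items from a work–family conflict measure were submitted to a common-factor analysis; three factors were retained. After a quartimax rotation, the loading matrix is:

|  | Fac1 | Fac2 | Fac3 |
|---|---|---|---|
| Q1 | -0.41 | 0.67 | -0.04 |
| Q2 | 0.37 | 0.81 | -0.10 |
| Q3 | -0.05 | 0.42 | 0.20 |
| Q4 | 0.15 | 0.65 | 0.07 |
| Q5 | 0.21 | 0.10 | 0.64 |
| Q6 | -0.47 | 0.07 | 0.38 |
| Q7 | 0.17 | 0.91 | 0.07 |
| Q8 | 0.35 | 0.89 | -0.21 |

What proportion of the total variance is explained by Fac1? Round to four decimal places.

SS loadings for Fac1 = (-0.41)² + 0.37² + (-0.05)² + 0.15² + 0.21² + (-0.47)² + 0.17² + 0.35² = 0.7464
Proportion of variance = 0.7464 / 8 = 0.0933.

0.0933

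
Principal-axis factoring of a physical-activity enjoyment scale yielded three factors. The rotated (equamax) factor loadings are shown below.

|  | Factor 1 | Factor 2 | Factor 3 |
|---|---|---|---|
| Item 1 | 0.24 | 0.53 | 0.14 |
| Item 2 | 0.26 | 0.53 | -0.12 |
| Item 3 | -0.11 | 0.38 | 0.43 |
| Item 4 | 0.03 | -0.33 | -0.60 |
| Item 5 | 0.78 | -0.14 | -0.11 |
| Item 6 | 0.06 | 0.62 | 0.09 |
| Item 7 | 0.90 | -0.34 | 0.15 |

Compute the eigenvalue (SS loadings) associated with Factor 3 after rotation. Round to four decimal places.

SS loadings for Factor 3 = 0.14² + (-0.12)² + 0.43² + (-0.60)² + (-0.11)² + 0.09² + 0.15² = 0.0196 + 0.0144 + 0.1849 + 0.3600 + 0.0121 + 0.0081 + 0.0225 = 0.6216

0.6216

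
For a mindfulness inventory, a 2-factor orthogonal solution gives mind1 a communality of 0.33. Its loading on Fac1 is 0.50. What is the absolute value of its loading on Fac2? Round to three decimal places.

Under orthogonal rotation h² = Σλ², so λ_Fac2² = h² − (0.2500) = 0.33 − 0.2500 = 0.0800.
|λ| = √0.0800 = 0.2828.

0.283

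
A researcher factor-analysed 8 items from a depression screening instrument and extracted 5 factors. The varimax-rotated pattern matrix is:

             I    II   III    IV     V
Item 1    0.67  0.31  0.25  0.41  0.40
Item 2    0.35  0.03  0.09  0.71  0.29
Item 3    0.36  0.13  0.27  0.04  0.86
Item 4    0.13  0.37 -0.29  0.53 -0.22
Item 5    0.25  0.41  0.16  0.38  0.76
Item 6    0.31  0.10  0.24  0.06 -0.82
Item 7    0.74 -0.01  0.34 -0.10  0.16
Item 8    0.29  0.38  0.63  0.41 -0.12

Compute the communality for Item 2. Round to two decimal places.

h² = 0.35² + 0.03² + 0.09² + 0.71² + 0.29² = 0.1225 + 0.0009 + 0.0081 + 0.5041 + 0.0841 = 0.7197

0.72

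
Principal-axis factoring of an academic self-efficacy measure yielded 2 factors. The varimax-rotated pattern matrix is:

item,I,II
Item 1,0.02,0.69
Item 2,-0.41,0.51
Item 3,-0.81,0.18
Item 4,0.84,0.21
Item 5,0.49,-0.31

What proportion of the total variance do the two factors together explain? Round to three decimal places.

0.536

Communalities: 0.4765, 0.4282, 0.6885, 0.7497, 0.3362; Σh² = 2.6791.
Total variance with 5 standardized items is 5, so the solution explains 2.6791/5 = 0.5358.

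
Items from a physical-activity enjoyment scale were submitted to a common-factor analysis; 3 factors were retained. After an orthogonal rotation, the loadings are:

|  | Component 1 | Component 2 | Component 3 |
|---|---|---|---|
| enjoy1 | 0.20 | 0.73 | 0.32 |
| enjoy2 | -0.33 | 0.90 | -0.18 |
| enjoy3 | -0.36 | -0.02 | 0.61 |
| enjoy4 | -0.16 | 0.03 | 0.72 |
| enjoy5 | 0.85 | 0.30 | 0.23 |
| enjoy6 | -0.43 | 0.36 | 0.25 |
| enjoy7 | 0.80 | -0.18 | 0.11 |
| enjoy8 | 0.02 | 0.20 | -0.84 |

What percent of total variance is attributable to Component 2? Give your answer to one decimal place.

SS loadings for Component 2 = 0.73² + 0.90² + (-0.02)² + 0.03² + 0.30² + 0.36² + (-0.18)² + 0.20² = 1.6362
With 8 standardized items, total variance = 8. Proportion = 1.6362/8 = 0.2045 → 20.45%.

20.5%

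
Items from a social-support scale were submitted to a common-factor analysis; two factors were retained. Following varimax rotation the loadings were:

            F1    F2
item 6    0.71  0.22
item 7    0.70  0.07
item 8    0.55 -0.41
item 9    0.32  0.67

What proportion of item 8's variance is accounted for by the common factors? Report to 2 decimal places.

h² = 0.55² + (-0.41)² = 0.3025 + 0.1681 = 0.4706

0.47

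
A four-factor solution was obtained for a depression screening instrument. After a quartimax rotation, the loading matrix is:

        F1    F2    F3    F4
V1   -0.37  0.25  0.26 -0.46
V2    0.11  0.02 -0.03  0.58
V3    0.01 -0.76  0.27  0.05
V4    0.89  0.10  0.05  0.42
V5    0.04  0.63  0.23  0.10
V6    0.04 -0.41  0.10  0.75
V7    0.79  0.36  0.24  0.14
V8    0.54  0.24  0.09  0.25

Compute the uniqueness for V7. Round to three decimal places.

h² = 0.79² + 0.36² + 0.24² + 0.14² = 0.6241 + 0.1296 + 0.0576 + 0.0196 = 0.8309
Uniqueness u² = 1 − h² = 1 − 0.8309 = 0.1691

0.169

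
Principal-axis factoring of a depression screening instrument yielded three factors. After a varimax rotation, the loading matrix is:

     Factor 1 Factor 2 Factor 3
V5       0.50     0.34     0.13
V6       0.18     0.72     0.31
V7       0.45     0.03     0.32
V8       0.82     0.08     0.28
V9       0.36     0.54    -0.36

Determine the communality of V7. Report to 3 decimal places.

0.306

h² = 0.45² + 0.03² + 0.32² = 0.2025 + 0.0009 + 0.1024 = 0.3058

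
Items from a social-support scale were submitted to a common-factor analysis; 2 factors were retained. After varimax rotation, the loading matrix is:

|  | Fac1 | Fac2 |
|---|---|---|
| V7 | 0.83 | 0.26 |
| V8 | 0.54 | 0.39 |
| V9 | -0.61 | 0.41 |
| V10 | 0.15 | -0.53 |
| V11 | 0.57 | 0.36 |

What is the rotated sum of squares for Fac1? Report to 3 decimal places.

SS loadings for Fac1 = 0.83² + 0.54² + (-0.61)² + 0.15² + 0.57² = 0.6889 + 0.2916 + 0.3721 + 0.0225 + 0.3249 = 1.7000

1.700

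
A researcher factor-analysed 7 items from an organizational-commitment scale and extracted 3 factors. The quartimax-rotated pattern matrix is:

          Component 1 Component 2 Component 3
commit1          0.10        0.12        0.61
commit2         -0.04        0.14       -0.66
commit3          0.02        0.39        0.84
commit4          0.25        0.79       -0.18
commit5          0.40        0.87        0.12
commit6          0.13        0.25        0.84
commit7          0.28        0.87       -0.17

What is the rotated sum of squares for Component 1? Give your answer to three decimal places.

0.330

SS loadings for Component 1 = 0.10² + (-0.04)² + 0.02² + 0.25² + 0.40² + 0.13² + 0.28² = 0.0100 + 0.0016 + 0.0004 + 0.0625 + 0.1600 + 0.0169 + 0.0784 = 0.3298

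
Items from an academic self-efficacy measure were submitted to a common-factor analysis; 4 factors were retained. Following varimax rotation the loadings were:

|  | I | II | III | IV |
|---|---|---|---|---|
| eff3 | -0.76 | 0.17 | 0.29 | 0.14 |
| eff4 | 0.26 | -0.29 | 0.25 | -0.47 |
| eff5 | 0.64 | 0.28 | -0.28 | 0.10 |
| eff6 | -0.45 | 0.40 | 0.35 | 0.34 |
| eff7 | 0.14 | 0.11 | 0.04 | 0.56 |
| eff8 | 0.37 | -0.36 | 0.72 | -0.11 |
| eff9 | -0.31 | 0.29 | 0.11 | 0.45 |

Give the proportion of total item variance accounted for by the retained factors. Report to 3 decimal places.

SS loadings by factor: 1.5099, 0.5772, 0.8796, 0.8943; total = 3.8610.
Total variance with 7 standardized items is 7, so the solution explains 3.8610/7 = 0.5516.

0.552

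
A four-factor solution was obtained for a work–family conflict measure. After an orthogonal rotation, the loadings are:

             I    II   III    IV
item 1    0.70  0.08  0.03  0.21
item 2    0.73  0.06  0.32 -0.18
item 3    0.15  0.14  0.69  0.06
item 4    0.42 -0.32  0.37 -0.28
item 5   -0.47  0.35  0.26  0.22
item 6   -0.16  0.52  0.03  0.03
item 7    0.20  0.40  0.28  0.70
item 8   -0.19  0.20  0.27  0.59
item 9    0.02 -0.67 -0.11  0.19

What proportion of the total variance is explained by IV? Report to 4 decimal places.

0.1202

SS loadings for IV = 0.21² + (-0.18)² + 0.06² + (-0.28)² + 0.22² + 0.03² + 0.70² + 0.59² + 0.19² = 1.0820
Proportion of variance = 1.0820 / 9 = 0.1202.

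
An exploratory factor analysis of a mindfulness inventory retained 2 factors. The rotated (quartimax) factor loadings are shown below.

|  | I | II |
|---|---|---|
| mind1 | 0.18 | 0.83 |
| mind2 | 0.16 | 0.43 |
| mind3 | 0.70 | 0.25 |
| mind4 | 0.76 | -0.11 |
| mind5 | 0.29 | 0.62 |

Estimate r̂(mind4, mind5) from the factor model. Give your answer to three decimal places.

0.152

r̂ = Σ λ_i·λ_j across factors = (0.76)(0.29) + (-0.11)(0.62)
  = +0.2204 -0.0682 = 0.1522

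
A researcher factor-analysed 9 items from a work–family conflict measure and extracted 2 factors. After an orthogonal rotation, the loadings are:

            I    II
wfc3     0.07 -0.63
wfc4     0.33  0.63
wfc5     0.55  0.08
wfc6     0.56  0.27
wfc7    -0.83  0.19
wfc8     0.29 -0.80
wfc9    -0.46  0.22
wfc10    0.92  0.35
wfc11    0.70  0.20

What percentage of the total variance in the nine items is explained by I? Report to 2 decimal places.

SS loadings for I = 0.07² + 0.33² + 0.55² + 0.56² + (-0.83)² + 0.29² + (-0.46)² + 0.92² + 0.70² = 3.0509
With 9 standardized items, total variance = 9. Proportion = 3.0509/9 = 0.3390 → 33.90%.

33.90%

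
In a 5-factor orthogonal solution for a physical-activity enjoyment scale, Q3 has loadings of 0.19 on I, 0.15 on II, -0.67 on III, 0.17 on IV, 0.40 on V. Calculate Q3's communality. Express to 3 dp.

0.696

h² = 0.19² + 0.15² + (-0.67)² + 0.17² + 0.40² = 0.0361 + 0.0225 + 0.4489 + 0.0289 + 0.1600 = 0.6964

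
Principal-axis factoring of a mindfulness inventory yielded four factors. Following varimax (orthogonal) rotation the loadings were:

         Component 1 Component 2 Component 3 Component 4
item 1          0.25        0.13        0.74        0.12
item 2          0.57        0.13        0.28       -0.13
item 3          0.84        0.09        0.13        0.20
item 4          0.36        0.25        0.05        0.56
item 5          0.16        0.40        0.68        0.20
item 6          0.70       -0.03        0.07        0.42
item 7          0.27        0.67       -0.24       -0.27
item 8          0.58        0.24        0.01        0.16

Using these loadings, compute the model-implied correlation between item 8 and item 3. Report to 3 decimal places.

r̂ = Σ λ_i·λ_j across factors = (0.58)(0.84) + (0.24)(0.09) + (0.01)(0.13) + (0.16)(0.20)
  = +0.4872 +0.0216 +0.0013 +0.0320 = 0.5421

0.542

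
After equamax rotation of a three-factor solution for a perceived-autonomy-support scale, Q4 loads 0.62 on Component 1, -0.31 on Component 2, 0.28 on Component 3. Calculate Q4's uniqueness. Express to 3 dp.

h² = 0.62² + (-0.31)² + 0.28² = 0.3844 + 0.0961 + 0.0784 = 0.5589
Uniqueness u² = 1 − h² = 1 − 0.5589 = 0.4411

0.441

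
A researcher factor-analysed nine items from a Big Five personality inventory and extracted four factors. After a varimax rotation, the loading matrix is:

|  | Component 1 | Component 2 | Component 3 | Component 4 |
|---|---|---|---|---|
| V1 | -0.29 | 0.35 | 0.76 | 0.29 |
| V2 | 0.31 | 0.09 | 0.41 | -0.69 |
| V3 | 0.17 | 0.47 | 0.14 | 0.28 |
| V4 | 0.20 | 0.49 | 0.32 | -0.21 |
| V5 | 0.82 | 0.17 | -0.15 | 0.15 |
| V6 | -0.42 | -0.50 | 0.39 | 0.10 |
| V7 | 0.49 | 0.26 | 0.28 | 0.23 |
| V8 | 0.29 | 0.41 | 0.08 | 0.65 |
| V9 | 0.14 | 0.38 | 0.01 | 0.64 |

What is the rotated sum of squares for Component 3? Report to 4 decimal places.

1.1272

SS loadings for Component 3 = 0.76² + 0.41² + 0.14² + 0.32² + (-0.15)² + 0.39² + 0.28² + 0.08² + 0.01² = 0.5776 + 0.1681 + 0.0196 + 0.1024 + 0.0225 + 0.1521 + 0.0784 + 0.0064 + 0.0001 = 1.1272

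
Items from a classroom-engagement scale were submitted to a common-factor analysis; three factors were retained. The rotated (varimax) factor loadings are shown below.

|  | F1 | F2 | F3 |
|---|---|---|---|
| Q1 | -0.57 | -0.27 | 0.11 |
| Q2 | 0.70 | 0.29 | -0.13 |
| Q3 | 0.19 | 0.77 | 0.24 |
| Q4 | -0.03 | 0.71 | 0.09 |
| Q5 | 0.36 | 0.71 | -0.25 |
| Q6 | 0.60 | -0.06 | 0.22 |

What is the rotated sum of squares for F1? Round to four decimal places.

1.3415

SS loadings for F1 = (-0.57)² + 0.70² + 0.19² + (-0.03)² + 0.36² + 0.60² = 0.3249 + 0.4900 + 0.0361 + 0.0009 + 0.1296 + 0.3600 = 1.3415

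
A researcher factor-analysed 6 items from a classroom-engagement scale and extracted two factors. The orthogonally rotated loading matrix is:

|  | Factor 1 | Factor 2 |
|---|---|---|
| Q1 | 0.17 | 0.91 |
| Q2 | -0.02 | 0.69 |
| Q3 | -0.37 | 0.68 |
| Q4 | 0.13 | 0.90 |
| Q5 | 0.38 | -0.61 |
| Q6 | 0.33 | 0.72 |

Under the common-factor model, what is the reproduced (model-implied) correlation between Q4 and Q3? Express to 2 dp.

r̂ = Σ λ_i·λ_j across factors = (0.13)(-0.37) + (0.90)(0.68)
  = -0.0481 +0.6120 = 0.5639

0.56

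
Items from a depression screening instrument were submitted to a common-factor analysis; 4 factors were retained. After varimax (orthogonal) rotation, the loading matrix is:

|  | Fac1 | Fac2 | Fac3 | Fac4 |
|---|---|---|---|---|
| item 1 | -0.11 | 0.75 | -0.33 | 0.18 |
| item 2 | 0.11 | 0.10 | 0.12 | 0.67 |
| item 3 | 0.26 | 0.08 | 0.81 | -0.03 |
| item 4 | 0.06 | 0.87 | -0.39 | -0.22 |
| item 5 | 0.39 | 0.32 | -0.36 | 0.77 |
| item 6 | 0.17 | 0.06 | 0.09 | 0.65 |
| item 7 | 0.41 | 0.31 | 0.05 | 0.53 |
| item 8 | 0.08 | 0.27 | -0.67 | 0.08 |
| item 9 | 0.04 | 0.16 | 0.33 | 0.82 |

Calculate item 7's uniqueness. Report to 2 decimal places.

0.45

h² = 0.41² + 0.31² + 0.05² + 0.53² = 0.1681 + 0.0961 + 0.0025 + 0.2809 = 0.5476
Uniqueness u² = 1 − h² = 1 − 0.5476 = 0.4524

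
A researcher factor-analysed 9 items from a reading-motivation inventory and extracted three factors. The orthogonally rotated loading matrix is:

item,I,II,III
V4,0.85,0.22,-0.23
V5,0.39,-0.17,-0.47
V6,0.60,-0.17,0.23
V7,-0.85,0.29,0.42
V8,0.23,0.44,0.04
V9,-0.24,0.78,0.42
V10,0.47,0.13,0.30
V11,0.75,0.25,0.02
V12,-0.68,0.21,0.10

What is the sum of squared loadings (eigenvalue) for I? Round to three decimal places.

SS loadings for I = 0.85² + 0.39² + 0.60² + (-0.85)² + 0.23² + (-0.24)² + 0.47² + 0.75² + (-0.68)² = 0.7225 + 0.1521 + 0.3600 + 0.7225 + 0.0529 + 0.0576 + 0.2209 + 0.5625 + 0.4624 = 3.3134

3.313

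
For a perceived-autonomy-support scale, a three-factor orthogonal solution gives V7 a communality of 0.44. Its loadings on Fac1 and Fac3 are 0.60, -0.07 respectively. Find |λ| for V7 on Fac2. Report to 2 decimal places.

0.27

Under orthogonal rotation h² = Σλ², so λ_Fac2² = h² − (0.3649) = 0.44 − 0.3649 = 0.0751.
|λ| = √0.0751 = 0.2740.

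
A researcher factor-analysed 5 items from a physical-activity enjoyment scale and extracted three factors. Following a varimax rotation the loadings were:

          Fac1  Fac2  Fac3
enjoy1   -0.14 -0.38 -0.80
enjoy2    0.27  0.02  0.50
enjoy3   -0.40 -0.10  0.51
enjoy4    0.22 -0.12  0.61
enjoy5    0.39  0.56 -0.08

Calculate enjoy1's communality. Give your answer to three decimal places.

h² = (-0.14)² + (-0.38)² + (-0.80)² = 0.0196 + 0.1444 + 0.6400 = 0.8040

0.804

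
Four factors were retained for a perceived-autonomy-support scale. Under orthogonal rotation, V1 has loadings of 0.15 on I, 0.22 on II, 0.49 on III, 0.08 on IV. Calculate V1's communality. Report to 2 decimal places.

0.32

h² = 0.15² + 0.22² + 0.49² + 0.08² = 0.0225 + 0.0484 + 0.2401 + 0.0064 = 0.3174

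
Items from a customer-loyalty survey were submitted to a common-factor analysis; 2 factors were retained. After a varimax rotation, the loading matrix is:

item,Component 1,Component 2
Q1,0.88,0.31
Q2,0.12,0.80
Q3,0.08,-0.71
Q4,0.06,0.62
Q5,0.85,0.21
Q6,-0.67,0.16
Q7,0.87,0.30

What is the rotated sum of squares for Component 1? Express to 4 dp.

SS loadings for Component 1 = 0.88² + 0.12² + 0.08² + 0.06² + 0.85² + (-0.67)² + 0.87² = 0.7744 + 0.0144 + 0.0064 + 0.0036 + 0.7225 + 0.4489 + 0.7569 = 2.7271

2.7271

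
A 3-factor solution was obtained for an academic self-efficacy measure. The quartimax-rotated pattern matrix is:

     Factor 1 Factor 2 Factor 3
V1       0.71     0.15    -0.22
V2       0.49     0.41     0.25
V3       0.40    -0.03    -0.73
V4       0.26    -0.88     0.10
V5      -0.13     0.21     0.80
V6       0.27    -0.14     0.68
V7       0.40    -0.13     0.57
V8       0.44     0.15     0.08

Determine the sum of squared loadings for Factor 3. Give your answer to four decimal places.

SS loadings for Factor 3 = (-0.22)² + 0.25² + (-0.73)² + 0.10² + 0.80² + 0.68² + 0.57² + 0.08² = 0.0484 + 0.0625 + 0.5329 + 0.0100 + 0.6400 + 0.4624 + 0.3249 + 0.0064 = 2.0875

2.0875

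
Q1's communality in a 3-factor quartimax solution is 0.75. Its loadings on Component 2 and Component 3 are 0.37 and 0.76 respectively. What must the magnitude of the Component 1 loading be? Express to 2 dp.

Under orthogonal rotation h² = Σλ², so λ_Component 1² = h² − (0.7145) = 0.75 − 0.7145 = 0.0355.
|λ| = √0.0355 = 0.1884.

0.19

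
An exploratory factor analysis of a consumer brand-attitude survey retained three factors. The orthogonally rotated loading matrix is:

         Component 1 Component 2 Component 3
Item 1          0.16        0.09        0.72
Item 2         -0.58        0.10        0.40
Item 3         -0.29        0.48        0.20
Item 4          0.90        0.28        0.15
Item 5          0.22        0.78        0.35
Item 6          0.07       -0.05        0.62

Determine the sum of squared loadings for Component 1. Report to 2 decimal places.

SS loadings for Component 1 = 0.16² + (-0.58)² + (-0.29)² + 0.90² + 0.22² + 0.07² = 0.0256 + 0.3364 + 0.0841 + 0.8100 + 0.0484 + 0.0049 = 1.3094

1.31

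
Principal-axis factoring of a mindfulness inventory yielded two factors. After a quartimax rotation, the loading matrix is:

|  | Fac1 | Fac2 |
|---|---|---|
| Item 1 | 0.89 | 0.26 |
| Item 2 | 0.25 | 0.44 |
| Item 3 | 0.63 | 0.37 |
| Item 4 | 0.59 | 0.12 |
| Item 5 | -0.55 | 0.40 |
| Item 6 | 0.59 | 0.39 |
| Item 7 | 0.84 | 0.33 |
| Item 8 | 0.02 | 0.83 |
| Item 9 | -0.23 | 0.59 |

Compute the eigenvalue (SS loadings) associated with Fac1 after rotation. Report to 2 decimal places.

SS loadings for Fac1 = 0.89² + 0.25² + 0.63² + 0.59² + (-0.55)² + 0.59² + 0.84² + 0.02² + (-0.23)² = 0.7921 + 0.0625 + 0.3969 + 0.3481 + 0.3025 + 0.3481 + 0.7056 + 0.0004 + 0.0529 = 3.0091

3.01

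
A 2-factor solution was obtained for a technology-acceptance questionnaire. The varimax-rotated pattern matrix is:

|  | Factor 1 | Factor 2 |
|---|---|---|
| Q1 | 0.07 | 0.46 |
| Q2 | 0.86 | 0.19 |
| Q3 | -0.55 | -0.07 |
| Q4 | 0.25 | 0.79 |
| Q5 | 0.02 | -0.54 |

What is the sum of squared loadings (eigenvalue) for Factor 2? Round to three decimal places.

SS loadings for Factor 2 = 0.46² + 0.19² + (-0.07)² + 0.79² + (-0.54)² = 0.2116 + 0.0361 + 0.0049 + 0.6241 + 0.2916 = 1.1683

1.168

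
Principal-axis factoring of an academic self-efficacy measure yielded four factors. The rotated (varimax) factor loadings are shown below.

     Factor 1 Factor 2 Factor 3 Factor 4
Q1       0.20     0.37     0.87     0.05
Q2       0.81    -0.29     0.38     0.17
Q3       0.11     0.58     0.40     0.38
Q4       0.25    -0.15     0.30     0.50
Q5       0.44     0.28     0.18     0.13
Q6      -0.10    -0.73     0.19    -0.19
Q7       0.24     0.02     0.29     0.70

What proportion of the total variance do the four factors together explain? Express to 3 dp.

0.642

SS loadings by factor: 1.0319, 1.1916, 1.3039, 0.9688; total = 4.4962.
Total variance with 7 standardized items is 7, so the solution explains 4.4962/7 = 0.6423.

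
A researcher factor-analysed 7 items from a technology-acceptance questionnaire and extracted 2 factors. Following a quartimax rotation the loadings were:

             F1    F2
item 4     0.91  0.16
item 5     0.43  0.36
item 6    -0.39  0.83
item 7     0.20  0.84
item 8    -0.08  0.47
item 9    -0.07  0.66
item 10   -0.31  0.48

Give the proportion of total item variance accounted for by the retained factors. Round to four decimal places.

Communalities: 0.8537, 0.3145, 0.8410, 0.7456, 0.2273, 0.4405, 0.3265; Σh² = 3.7491.
Total variance with 7 standardized items is 7, so the solution explains 3.7491/7 = 0.5356.

0.5356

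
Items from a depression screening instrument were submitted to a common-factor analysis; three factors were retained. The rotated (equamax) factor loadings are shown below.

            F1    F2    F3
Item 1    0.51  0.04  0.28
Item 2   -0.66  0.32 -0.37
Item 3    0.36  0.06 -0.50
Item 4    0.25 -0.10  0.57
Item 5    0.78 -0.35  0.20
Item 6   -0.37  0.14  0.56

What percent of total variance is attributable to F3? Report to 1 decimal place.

19.1%

SS loadings for F3 = 0.28² + (-0.37)² + (-0.50)² + 0.57² + 0.20² + 0.56² = 1.1438
With 6 standardized items, total variance = 6. Proportion = 1.1438/6 = 0.1906 → 19.06%.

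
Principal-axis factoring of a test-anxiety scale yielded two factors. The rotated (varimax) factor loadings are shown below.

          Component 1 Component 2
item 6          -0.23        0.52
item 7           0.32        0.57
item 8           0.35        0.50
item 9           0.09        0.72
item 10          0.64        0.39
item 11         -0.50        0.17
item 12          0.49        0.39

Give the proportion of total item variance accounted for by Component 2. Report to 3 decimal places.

SS loadings for Component 2 = 0.52² + 0.57² + 0.50² + 0.72² + 0.39² + 0.17² + 0.39² = 1.6968
Proportion of variance = 1.6968 / 7 = 0.2424.

0.242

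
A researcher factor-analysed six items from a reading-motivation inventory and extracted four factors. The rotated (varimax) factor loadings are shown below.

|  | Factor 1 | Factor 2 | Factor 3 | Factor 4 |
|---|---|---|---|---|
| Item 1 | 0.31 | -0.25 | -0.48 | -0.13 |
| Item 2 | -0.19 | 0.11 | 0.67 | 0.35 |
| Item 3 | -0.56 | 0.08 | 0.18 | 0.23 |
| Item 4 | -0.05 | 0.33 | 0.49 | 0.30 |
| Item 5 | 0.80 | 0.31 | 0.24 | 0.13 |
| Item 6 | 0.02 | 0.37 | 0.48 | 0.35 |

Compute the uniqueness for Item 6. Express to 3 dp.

h² = 0.02² + 0.37² + 0.48² + 0.35² = 0.0004 + 0.1369 + 0.2304 + 0.1225 = 0.4902
Uniqueness u² = 1 − h² = 1 − 0.4902 = 0.5098

0.510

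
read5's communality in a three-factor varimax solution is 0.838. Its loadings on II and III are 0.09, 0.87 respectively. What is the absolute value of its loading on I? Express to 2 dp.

0.27

Under orthogonal rotation h² = Σλ², so λ_I² = h² − (0.7650) = 0.838 − 0.7650 = 0.0730.
|λ| = √0.0730 = 0.2702.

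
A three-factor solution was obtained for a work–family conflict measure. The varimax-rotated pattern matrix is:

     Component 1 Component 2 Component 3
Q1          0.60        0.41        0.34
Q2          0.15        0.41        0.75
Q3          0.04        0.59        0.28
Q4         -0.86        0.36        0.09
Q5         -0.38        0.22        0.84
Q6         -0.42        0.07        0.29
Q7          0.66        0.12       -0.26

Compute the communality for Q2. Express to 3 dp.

h² = 0.15² + 0.41² + 0.75² = 0.0225 + 0.1681 + 0.5625 = 0.7531

0.753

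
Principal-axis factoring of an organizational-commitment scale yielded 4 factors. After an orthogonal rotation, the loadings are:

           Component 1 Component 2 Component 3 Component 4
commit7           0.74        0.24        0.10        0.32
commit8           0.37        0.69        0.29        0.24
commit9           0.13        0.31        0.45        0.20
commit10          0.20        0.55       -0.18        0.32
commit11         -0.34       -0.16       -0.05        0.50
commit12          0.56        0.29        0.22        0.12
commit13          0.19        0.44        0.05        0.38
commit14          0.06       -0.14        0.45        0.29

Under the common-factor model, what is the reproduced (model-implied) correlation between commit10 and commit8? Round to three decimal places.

r̂ = Σ λ_i·λ_j across factors = (0.20)(0.37) + (0.55)(0.69) + (-0.18)(0.29) + (0.32)(0.24)
  = +0.0740 +0.3795 -0.0522 +0.0768 = 0.4781

0.478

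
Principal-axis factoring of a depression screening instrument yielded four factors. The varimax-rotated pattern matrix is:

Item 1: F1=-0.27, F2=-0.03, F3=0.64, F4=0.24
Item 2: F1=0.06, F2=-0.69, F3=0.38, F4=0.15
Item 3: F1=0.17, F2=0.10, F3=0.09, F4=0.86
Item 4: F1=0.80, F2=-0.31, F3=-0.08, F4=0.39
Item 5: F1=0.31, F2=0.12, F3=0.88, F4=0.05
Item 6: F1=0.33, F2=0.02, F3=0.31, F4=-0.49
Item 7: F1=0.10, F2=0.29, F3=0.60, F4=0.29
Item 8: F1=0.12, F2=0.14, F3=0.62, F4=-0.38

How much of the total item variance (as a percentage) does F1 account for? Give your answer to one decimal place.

12.2%

SS loadings for F1 = (-0.27)² + 0.06² + 0.17² + 0.80² + 0.31² + 0.33² + 0.10² + 0.12² = 0.9748
With 8 standardized items, total variance = 8. Proportion = 0.9748/8 = 0.1219 → 12.19%.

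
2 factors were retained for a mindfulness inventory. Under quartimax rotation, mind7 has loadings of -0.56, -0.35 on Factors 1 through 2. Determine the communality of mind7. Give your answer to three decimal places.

h² = (-0.56)² + (-0.35)² = 0.3136 + 0.1225 = 0.4361

0.436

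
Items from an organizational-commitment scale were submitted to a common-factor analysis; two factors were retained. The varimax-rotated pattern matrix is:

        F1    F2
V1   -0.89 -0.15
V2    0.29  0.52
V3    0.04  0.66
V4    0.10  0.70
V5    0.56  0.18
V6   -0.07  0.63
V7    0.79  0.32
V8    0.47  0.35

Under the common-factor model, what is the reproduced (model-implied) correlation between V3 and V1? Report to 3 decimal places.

-0.135

r̂ = Σ λ_i·λ_j across factors = (0.04)(-0.89) + (0.66)(-0.15)
  = -0.0356 -0.0990 = -0.1346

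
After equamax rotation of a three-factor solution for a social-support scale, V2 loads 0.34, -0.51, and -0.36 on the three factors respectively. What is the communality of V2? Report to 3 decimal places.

0.505

h² = 0.34² + (-0.51)² + (-0.36)² = 0.1156 + 0.2601 + 0.1296 = 0.5053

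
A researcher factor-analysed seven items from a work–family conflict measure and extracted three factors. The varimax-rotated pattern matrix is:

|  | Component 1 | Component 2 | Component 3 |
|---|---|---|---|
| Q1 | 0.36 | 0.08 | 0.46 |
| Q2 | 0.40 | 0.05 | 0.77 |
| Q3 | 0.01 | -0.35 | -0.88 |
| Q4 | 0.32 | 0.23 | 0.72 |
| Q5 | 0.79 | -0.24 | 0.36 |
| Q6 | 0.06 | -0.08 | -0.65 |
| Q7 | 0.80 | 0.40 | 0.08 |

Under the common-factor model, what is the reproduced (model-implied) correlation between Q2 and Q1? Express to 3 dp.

0.502

r̂ = Σ λ_i·λ_j across factors = (0.40)(0.36) + (0.05)(0.08) + (0.77)(0.46)
  = +0.1440 +0.0040 +0.3542 = 0.5022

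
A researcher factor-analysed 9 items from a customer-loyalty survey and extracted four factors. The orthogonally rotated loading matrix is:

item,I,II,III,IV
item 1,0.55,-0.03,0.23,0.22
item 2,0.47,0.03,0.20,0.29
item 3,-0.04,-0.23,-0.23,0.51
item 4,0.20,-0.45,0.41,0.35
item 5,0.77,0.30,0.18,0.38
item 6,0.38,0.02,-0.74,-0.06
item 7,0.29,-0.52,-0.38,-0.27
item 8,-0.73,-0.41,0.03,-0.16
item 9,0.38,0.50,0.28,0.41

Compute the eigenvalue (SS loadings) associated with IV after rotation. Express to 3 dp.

0.930

SS loadings for IV = 0.22² + 0.29² + 0.51² + 0.35² + 0.38² + (-0.06)² + (-0.27)² + (-0.16)² + 0.41² = 0.0484 + 0.0841 + 0.2601 + 0.1225 + 0.1444 + 0.0036 + 0.0729 + 0.0256 + 0.1681 = 0.9297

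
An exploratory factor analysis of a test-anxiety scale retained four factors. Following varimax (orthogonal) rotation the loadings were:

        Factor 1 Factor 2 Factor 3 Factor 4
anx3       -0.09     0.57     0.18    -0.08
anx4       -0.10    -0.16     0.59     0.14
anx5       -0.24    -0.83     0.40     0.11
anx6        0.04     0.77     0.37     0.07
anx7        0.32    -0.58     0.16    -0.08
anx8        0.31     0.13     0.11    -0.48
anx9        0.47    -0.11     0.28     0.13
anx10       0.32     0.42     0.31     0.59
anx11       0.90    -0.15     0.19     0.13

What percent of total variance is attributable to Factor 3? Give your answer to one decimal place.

10.3%

SS loadings for Factor 3 = 0.18² + 0.59² + 0.40² + 0.37² + 0.16² + 0.11² + 0.28² + 0.31² + 0.19² = 0.9257
With 9 standardized items, total variance = 9. Proportion = 0.9257/9 = 0.1029 → 10.29%.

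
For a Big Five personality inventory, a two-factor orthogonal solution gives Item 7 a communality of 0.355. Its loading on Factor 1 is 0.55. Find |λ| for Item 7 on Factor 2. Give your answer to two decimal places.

Under orthogonal rotation h² = Σλ², so λ_Factor 2² = h² − (0.3025) = 0.355 − 0.3025 = 0.0525.
|λ| = √0.0525 = 0.2291.

0.23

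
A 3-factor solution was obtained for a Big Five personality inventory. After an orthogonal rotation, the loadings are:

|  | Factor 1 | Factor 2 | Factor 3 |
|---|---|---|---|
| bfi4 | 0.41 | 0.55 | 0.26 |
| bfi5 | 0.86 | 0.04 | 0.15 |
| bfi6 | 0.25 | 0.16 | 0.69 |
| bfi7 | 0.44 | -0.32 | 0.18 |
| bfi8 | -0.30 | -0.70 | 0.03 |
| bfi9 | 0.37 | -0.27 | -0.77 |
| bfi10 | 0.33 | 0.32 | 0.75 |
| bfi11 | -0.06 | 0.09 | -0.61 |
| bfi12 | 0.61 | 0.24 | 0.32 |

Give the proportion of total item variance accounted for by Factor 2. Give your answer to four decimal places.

0.1292

SS loadings for Factor 2 = 0.55² + 0.04² + 0.16² + (-0.32)² + (-0.70)² + (-0.27)² + 0.32² + 0.09² + 0.24² = 1.1631
Proportion of variance = 1.1631 / 9 = 0.1292.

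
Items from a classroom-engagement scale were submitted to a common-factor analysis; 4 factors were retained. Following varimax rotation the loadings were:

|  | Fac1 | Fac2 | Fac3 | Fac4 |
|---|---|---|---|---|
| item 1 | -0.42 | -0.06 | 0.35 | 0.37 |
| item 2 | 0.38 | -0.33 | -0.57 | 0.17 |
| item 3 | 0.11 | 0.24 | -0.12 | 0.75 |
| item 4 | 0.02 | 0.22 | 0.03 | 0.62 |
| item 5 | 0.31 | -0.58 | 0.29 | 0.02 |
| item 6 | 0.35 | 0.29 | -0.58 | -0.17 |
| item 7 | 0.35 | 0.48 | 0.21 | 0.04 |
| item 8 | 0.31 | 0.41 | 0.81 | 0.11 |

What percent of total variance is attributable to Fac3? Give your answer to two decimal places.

SS loadings for Fac3 = 0.35² + (-0.57)² + (-0.12)² + 0.03² + 0.29² + (-0.58)² + 0.21² + 0.81² = 1.5834
With 8 standardized items, total variance = 8. Proportion = 1.5834/8 = 0.1979 → 19.79%.

19.79%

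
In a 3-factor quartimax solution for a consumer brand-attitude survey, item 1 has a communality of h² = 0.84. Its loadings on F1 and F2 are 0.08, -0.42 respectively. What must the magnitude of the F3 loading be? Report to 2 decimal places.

0.81

Under orthogonal rotation h² = Σλ², so λ_F3² = h² − (0.1828) = 0.84 − 0.1828 = 0.6572.
|λ| = √0.6572 = 0.8107.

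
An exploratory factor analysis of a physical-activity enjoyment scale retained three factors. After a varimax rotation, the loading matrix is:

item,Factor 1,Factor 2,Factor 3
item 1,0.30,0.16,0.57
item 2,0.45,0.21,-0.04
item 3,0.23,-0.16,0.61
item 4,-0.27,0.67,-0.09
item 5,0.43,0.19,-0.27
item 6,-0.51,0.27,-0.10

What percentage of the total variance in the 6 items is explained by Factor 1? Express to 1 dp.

SS loadings for Factor 1 = 0.30² + 0.45² + 0.23² + (-0.27)² + 0.43² + (-0.51)² = 0.8633
With 6 standardized items, total variance = 6. Proportion = 0.8633/6 = 0.1439 → 14.39%.

14.4%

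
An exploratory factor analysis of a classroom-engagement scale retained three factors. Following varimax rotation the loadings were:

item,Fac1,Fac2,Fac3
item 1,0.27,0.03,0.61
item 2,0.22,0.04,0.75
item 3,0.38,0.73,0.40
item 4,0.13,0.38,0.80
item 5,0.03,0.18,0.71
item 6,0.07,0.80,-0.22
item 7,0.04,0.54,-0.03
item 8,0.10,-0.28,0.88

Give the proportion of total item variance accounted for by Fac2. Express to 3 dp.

0.215

SS loadings for Fac2 = 0.03² + 0.04² + 0.73² + 0.38² + 0.18² + 0.80² + 0.54² + (-0.28)² = 1.7222
Proportion of variance = 1.7222 / 8 = 0.2153.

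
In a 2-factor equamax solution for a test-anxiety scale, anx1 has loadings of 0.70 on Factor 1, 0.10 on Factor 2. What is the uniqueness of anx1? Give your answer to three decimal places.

0.500

h² = 0.70² + 0.10² = 0.4900 + 0.0100 = 0.5000
Uniqueness u² = 1 − h² = 1 − 0.5000 = 0.5000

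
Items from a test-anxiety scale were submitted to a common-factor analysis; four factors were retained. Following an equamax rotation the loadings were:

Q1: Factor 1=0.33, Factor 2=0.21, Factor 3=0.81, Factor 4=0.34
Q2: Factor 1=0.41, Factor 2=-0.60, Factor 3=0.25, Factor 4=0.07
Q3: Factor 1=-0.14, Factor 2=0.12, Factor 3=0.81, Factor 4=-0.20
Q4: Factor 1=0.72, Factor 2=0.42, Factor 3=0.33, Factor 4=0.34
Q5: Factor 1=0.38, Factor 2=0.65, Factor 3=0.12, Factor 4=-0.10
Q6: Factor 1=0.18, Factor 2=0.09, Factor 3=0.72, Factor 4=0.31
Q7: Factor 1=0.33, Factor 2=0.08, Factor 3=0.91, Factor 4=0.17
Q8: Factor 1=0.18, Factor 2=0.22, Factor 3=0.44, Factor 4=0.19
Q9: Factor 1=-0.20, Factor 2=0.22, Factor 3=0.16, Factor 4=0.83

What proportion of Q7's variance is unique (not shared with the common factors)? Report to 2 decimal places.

0.03

h² = 0.33² + 0.08² + 0.91² + 0.17² = 0.1089 + 0.0064 + 0.8281 + 0.0289 = 0.9723
Uniqueness u² = 1 − h² = 1 − 0.9723 = 0.0277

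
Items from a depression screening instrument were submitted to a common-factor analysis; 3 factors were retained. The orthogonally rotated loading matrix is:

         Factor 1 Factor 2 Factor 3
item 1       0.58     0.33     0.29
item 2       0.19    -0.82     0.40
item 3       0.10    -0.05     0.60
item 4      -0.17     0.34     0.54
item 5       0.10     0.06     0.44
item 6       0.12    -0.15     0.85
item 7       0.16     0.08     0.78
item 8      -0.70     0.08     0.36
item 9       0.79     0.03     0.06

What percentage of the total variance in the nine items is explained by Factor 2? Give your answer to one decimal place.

SS loadings for Factor 2 = 0.33² + (-0.82)² + (-0.05)² + 0.34² + 0.06² + (-0.15)² + 0.08² + 0.08² + 0.03² = 0.9392
With 9 standardized items, total variance = 9. Proportion = 0.9392/9 = 0.1044 → 10.44%.

10.4%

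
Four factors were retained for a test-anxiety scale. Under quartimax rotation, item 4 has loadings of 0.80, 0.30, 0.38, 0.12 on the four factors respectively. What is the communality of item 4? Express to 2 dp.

0.89

h² = 0.80² + 0.30² + 0.38² + 0.12² = 0.6400 + 0.0900 + 0.1444 + 0.0144 = 0.8888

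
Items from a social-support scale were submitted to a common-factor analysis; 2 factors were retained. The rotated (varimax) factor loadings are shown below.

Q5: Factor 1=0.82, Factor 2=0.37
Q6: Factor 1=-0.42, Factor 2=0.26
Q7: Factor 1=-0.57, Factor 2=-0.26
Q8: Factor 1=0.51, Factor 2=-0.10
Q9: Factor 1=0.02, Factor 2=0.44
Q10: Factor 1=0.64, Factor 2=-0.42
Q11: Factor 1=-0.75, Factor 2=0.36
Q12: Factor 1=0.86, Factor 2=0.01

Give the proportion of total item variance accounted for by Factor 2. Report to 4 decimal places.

SS loadings for Factor 2 = 0.37² + 0.26² + (-0.26)² + (-0.10)² + 0.44² + (-0.42)² + 0.36² + 0.01² = 0.7818
Proportion of variance = 0.7818 / 8 = 0.0977.

0.0977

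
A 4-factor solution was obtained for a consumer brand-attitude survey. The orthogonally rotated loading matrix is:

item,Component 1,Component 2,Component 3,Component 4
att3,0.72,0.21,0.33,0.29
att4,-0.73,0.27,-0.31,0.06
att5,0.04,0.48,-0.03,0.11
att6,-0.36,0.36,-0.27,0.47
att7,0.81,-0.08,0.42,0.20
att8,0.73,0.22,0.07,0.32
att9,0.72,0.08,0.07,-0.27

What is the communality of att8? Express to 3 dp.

0.689

h² = 0.73² + 0.22² + 0.07² + 0.32² = 0.5329 + 0.0484 + 0.0049 + 0.1024 = 0.6886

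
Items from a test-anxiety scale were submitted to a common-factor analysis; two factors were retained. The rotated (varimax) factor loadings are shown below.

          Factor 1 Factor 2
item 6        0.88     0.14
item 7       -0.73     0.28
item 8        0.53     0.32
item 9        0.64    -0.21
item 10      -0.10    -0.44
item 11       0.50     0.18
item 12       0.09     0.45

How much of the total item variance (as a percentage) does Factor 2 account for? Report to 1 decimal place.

9.6%

SS loadings for Factor 2 = 0.14² + 0.28² + 0.32² + (-0.21)² + (-0.44)² + 0.18² + 0.45² = 0.6730
With 7 standardized items, total variance = 7. Proportion = 0.6730/7 = 0.0961 → 9.61%.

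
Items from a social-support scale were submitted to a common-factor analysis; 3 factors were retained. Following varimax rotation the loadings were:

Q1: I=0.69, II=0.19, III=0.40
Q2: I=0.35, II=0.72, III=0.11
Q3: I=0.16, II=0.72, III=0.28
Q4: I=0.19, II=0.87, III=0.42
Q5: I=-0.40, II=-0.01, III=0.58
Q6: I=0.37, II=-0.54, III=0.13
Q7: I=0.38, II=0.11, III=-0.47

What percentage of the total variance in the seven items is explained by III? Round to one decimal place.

SS loadings for III = 0.40² + 0.11² + 0.28² + 0.42² + 0.58² + 0.13² + (-0.47)² = 1.0011
With 7 standardized items, total variance = 7. Proportion = 1.0011/7 = 0.1430 → 14.30%.

14.3%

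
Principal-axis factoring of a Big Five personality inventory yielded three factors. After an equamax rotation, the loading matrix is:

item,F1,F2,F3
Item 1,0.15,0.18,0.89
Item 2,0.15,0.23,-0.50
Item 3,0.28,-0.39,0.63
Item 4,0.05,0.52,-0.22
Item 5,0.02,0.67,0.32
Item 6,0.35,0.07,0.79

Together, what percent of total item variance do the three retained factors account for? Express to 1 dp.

SS loadings by factor: 0.2488, 0.9616, 2.2139; total = 3.4243.
Total variance with 6 standardized items is 6, so the solution explains 3.4243/6 = 0.5707 = 57.07%.

57.1%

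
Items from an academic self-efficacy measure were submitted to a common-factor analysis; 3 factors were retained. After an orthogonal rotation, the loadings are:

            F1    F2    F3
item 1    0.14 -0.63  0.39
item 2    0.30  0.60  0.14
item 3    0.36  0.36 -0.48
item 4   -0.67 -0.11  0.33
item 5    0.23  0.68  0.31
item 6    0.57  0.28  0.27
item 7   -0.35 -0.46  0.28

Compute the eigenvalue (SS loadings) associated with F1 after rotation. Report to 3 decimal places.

1.188

SS loadings for F1 = 0.14² + 0.30² + 0.36² + (-0.67)² + 0.23² + 0.57² + (-0.35)² = 0.0196 + 0.0900 + 0.1296 + 0.4489 + 0.0529 + 0.3249 + 0.1225 = 1.1884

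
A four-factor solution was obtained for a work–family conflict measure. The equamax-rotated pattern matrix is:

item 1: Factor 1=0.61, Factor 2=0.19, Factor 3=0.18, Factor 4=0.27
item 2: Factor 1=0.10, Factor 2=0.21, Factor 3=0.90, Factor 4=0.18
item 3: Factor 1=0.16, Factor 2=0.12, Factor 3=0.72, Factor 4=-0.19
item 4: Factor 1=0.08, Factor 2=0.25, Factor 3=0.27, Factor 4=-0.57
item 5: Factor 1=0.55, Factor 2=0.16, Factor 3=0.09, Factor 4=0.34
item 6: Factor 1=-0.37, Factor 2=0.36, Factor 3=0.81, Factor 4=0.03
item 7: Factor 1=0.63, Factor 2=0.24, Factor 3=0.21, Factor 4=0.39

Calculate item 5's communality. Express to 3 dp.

h² = 0.55² + 0.16² + 0.09² + 0.34² = 0.3025 + 0.0256 + 0.0081 + 0.1156 = 0.4518

0.452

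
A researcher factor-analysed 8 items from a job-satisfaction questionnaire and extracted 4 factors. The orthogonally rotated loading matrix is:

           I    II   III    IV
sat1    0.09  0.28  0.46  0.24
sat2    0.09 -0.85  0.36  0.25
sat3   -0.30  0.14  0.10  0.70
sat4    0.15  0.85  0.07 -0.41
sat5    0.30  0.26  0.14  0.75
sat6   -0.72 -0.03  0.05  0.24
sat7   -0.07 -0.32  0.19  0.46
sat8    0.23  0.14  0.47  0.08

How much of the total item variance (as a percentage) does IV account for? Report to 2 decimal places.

SS loadings for IV = 0.24² + 0.25² + 0.70² + (-0.41)² + 0.75² + 0.24² + 0.46² + 0.08² = 1.6163
With 8 standardized items, total variance = 8. Proportion = 1.6163/8 = 0.2020 → 20.20%.

20.20%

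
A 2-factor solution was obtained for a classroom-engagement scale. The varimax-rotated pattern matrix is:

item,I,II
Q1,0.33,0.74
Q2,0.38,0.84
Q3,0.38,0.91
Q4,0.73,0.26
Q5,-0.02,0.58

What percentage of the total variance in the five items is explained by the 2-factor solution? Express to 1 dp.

68.3%

SS loadings by factor: 0.9310, 2.4853; total = 3.4163.
Total variance with 5 standardized items is 5, so the solution explains 3.4163/5 = 0.6833 = 68.33%.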